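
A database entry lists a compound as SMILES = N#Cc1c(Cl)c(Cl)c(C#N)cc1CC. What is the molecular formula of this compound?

C10H6Cl2N2

Walk through each heavy atom and fill implicit hydrogens from standard valence (C 4, N 3, O 2, S 2, halogen 1); for lowercase aromatic atoms, an aromatic c carries 1 H when it has two neighbours and 0 H with three, and aromatic n carries 0 H:
  atom 1: N, bond orders sum to 3 (valence 3) → 0 H
  atom 2: C, bond orders sum to 4 (valence 4) → 0 H
  atom 3: aromatic c, 3 neighbours → 0 H
  atom 4: aromatic c, 3 neighbours → 0 H
  atom 5: Cl (halogen, monovalent) → 0 H
  atom 6: aromatic c, 3 neighbours → 0 H
  atom 7: Cl (halogen, monovalent) → 0 H
  atom 8: aromatic c, 3 neighbours → 0 H
  atom 9: C, bond orders sum to 4 (valence 4) → 0 H
  atom 10: N, bond orders sum to 3 (valence 3) → 0 H
  atom 11: aromatic c, 2 neighbours → 1 H
  atom 12: aromatic c, 3 neighbours → 0 H
  atom 13: C, bond orders sum to 2 (valence 4) → 2 H
  atom 14: C, bond orders sum to 1 (valence 4) → 3 H
Totals → C:10, H:6, Cl:2, N:2.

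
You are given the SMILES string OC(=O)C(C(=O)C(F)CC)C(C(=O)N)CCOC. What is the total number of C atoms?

11

Count every carbon token in the SMILES (each C, including those in ring-closure positions and inside branches).
Carbon count: 11.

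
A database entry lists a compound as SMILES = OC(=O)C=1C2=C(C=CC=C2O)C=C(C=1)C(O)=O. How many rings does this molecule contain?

2

In SMILES, each pair of matching ring-closure digits denotes one ring-closing bond; the number of such bonds equals the number of independent rings.
Ring-closure bonds here: 2.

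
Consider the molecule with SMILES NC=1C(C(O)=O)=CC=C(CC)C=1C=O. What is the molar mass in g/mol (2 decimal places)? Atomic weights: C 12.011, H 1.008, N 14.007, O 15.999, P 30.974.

First, the molecular formula is C10H11NO3 (counting implicit H from valence).
  C: 10 × 12.011 = 120.110
  H: 11 × 1.008 = 11.088
  N: 1 × 14.007 = 14.007
  O: 3 × 15.999 = 47.997
Sum: 10×12.011 + 11×1.008 + 1×14.007 + 3×15.999 = 193.202 → 193.20 g/mol.

193.20 g/mol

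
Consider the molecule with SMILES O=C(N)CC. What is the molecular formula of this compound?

Walk through each heavy atom and fill implicit hydrogens from standard valence (C 4, N 3, O 2, S 2, halogen 1):
  atom 1: O, bond orders sum to 2 (valence 2) → 0 H
  atom 2: C, bond orders sum to 4 (valence 4) → 0 H
  atom 3: N, bond orders sum to 1 (valence 3) → 2 H
  atom 4: C, bond orders sum to 2 (valence 4) → 2 H
  atom 5: C, bond orders sum to 1 (valence 4) → 3 H
Totals → C:3, H:7, N:1, O:1.

C3H7NO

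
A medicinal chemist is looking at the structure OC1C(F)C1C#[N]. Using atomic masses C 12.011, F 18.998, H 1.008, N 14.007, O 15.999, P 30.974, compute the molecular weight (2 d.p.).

101.08 g/mol

First, the molecular formula is C4H4FNO (counting implicit H from valence).
  C: 4 × 12.011 = 48.044
  F: 1 × 18.998 = 18.998
  H: 4 × 1.008 = 4.032
  N: 1 × 14.007 = 14.007
  O: 1 × 15.999 = 15.999
Sum: 4×12.011 + 1×18.998 + 4×1.008 + 1×14.007 + 1×15.999 = 101.080 → 101.08 g/mol.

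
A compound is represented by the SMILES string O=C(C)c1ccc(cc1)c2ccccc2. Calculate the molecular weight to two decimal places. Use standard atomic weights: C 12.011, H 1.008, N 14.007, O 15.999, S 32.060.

196.25 g/mol

First, the molecular formula is C14H12O (counting implicit H from valence).
  C: 14 × 12.011 = 168.154
  H: 12 × 1.008 = 12.096
  O: 1 × 15.999 = 15.999
Sum: 14×12.011 + 12×1.008 + 1×15.999 = 196.249 → 196.25 g/mol.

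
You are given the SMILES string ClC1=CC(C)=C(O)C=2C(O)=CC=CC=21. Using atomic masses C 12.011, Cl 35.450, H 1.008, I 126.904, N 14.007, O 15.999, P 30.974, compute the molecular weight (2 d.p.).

First, the molecular formula is C11H9ClO2 (counting implicit H from valence).
  C: 11 × 12.011 = 132.121
  Cl: 1 × 35.450 = 35.450
  H: 9 × 1.008 = 9.072
  O: 2 × 15.999 = 31.998
Sum: 11×12.011 + 1×35.450 + 9×1.008 + 2×15.999 = 208.641 → 208.64 g/mol.

208.64 g/mol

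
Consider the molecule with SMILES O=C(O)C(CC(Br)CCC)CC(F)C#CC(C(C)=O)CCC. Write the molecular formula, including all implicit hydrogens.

Walk through each heavy atom and fill implicit hydrogens from standard valence (C 4, N 3, O 2, S 2, halogen 1):
  atom 1: O, bond orders sum to 2 (valence 2) → 0 H
  atom 2: C, bond orders sum to 4 (valence 4) → 0 H
  atom 3: O, bond orders sum to 1 (valence 2) → 1 H
  atom 4: C, bond orders sum to 3 (valence 4) → 1 H
  atom 5: C, bond orders sum to 2 (valence 4) → 2 H
  atom 6: C, bond orders sum to 3 (valence 4) → 1 H
  atom 7: Br (halogen, monovalent) → 0 H
  atom 8: C, bond orders sum to 2 (valence 4) → 2 H
  atom 9: C, bond orders sum to 2 (valence 4) → 2 H
  atom 10: C, bond orders sum to 1 (valence 4) → 3 H
  atom 11: C, bond orders sum to 2 (valence 4) → 2 H
  atom 12: C, bond orders sum to 3 (valence 4) → 1 H
  atom 13: F (halogen, monovalent) → 0 H
  atom 14: C, bond orders sum to 4 (valence 4) → 0 H
  atom 15: C, bond orders sum to 4 (valence 4) → 0 H
  atom 16: C, bond orders sum to 3 (valence 4) → 1 H
  atom 17: C, bond orders sum to 4 (valence 4) → 0 H
  atom 18: C, bond orders sum to 1 (valence 4) → 3 H
  atom 19: O, bond orders sum to 2 (valence 2) → 0 H
  atom 20: C, bond orders sum to 2 (valence 4) → 2 H
  atom 21: C, bond orders sum to 2 (valence 4) → 2 H
  atom 22: C, bond orders sum to 1 (valence 4) → 3 H
Totals → C:17, H:26, Br:1, F:1, O:3.
In Hill order: C17H26BrFO3.

C17H26BrFO3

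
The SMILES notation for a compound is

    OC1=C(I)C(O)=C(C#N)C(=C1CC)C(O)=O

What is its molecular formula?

Walk through each heavy atom and fill implicit hydrogens from standard valence (C 4, N 3, O 2, S 2, halogen 1):
  atom 1: O, bond orders sum to 1 (valence 2) → 1 H
  atom 2: C, bond orders sum to 4 (valence 4) → 0 H
  atom 3: C, bond orders sum to 4 (valence 4) → 0 H
  atom 4: I (halogen, monovalent) → 0 H
  atom 5: C, bond orders sum to 4 (valence 4) → 0 H
  atom 6: O, bond orders sum to 1 (valence 2) → 1 H
  atom 7: C, bond orders sum to 4 (valence 4) → 0 H
  atom 8: C, bond orders sum to 4 (valence 4) → 0 H
  atom 9: N, bond orders sum to 3 (valence 3) → 0 H
  atom 10: C, bond orders sum to 4 (valence 4) → 0 H
  atom 11: C, bond orders sum to 4 (valence 4) → 0 H
  atom 12: C, bond orders sum to 2 (valence 4) → 2 H
  atom 13: C, bond orders sum to 1 (valence 4) → 3 H
  atom 14: C, bond orders sum to 4 (valence 4) → 0 H
  atom 15: O, bond orders sum to 1 (valence 2) → 1 H
  atom 16: O, bond orders sum to 2 (valence 2) → 0 H
Totals → C:10, H:8, I:1, N:1, O:4.
In Hill order: C10H8INO4.

C10H8INO4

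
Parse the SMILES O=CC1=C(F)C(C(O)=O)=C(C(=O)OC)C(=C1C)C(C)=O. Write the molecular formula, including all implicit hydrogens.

C13H11FO6

Walk through each heavy atom and fill implicit hydrogens from standard valence (C 4, N 3, O 2, S 2, halogen 1):
  atom 1: O, bond orders sum to 2 (valence 2) → 0 H
  atom 2: C, bond orders sum to 3 (valence 4) → 1 H
  atom 3: C, bond orders sum to 4 (valence 4) → 0 H
  atom 4: C, bond orders sum to 4 (valence 4) → 0 H
  atom 5: F (halogen, monovalent) → 0 H
  atom 6: C, bond orders sum to 4 (valence 4) → 0 H
  atom 7: C, bond orders sum to 4 (valence 4) → 0 H
  atom 8: O, bond orders sum to 1 (valence 2) → 1 H
  atom 9: O, bond orders sum to 2 (valence 2) → 0 H
  atom 10: C, bond orders sum to 4 (valence 4) → 0 H
  atom 11: C, bond orders sum to 4 (valence 4) → 0 H
  atom 12: O, bond orders sum to 2 (valence 2) → 0 H
  atom 13: O, bond orders sum to 2 (valence 2) → 0 H
  atom 14: C, bond orders sum to 1 (valence 4) → 3 H
  atom 15: C, bond orders sum to 4 (valence 4) → 0 H
  atom 16: C, bond orders sum to 4 (valence 4) → 0 H
  atom 17: C, bond orders sum to 1 (valence 4) → 3 H
  atom 18: C, bond orders sum to 4 (valence 4) → 0 H
  atom 19: C, bond orders sum to 1 (valence 4) → 3 H
  atom 20: O, bond orders sum to 2 (valence 2) → 0 H
Totals → C:13, H:11, F:1, O:6.
In Hill order: C13H11FO6.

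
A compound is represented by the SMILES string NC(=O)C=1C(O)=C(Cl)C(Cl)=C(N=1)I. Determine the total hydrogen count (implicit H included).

Walk through each heavy atom and fill implicit hydrogens from standard valence (C 4, N 3, O 2, S 2, halogen 1):
  atom 1: N, bond orders sum to 1 (valence 3) → 2 H
  atom 2: C, bond orders sum to 4 (valence 4) → 0 H
  atom 3: O, bond orders sum to 2 (valence 2) → 0 H
  atom 4: C, bond orders sum to 4 (valence 4) → 0 H
  atom 5: C, bond orders sum to 4 (valence 4) → 0 H
  atom 6: O, bond orders sum to 1 (valence 2) → 1 H
  atom 7: C, bond orders sum to 4 (valence 4) → 0 H
  atom 8: Cl (halogen, monovalent) → 0 H
  atom 9: C, bond orders sum to 4 (valence 4) → 0 H
  atom 10: Cl (halogen, monovalent) → 0 H
  atom 11: C, bond orders sum to 4 (valence 4) → 0 H
  atom 12: N, bond orders sum to 3 (valence 3) → 0 H
  atom 13: I (halogen, monovalent) → 0 H
Total hydrogens: 3.

3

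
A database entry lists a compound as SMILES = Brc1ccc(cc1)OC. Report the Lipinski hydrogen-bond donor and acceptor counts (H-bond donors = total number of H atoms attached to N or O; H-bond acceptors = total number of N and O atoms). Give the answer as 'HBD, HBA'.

0, 1

Donors: find every N or O and count the H atoms it carries.
  atom 8 (O): bond orders sum to 2 → 0 H
Lipinski HBD = 0.
Acceptors: N atoms = 0, O atoms = 1 → HBA = 1.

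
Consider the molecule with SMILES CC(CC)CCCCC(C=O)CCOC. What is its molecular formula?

Walk through each heavy atom and fill implicit hydrogens from standard valence (C 4, N 3, O 2, S 2, halogen 1):
  atom 1: C, bond orders sum to 1 (valence 4) → 3 H
  atom 2: C, bond orders sum to 3 (valence 4) → 1 H
  atom 3: C, bond orders sum to 2 (valence 4) → 2 H
  atom 4: C, bond orders sum to 1 (valence 4) → 3 H
  atom 5: C, bond orders sum to 2 (valence 4) → 2 H
  atom 6: C, bond orders sum to 2 (valence 4) → 2 H
  atom 7: C, bond orders sum to 2 (valence 4) → 2 H
  atom 8: C, bond orders sum to 2 (valence 4) → 2 H
  atom 9: C, bond orders sum to 3 (valence 4) → 1 H
  atom 10: C, bond orders sum to 3 (valence 4) → 1 H
  atom 11: O, bond orders sum to 2 (valence 2) → 0 H
  atom 12: C, bond orders sum to 2 (valence 4) → 2 H
  atom 13: C, bond orders sum to 2 (valence 4) → 2 H
  atom 14: O, bond orders sum to 2 (valence 2) → 0 H
  atom 15: C, bond orders sum to 1 (valence 4) → 3 H
Totals → C:13, H:26, O:2.
In Hill order: C13H26O2.

C13H26O2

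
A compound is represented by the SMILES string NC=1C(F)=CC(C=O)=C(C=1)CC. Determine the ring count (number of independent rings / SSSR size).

In SMILES, each pair of matching ring-closure digits denotes one ring-closing bond; the number of such bonds equals the number of independent rings.
Ring-closure bonds here: 1.

1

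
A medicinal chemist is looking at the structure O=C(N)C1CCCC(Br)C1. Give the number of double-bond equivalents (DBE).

Degree of unsaturation = (number of rings) + (number of π bonds).
Ring closures in the SMILES: 1.
π bonds: 1 double bond (each 1 DoU) → 1 DoU from unsaturation.
Total DoU = 1 + 1 = 2.

2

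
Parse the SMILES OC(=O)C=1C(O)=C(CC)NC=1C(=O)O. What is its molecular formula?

Walk through each heavy atom and fill implicit hydrogens from standard valence (C 4, N 3, O 2, S 2, halogen 1):
  atom 1: O, bond orders sum to 1 (valence 2) → 1 H
  atom 2: C, bond orders sum to 4 (valence 4) → 0 H
  atom 3: O, bond orders sum to 2 (valence 2) → 0 H
  atom 4: C, bond orders sum to 4 (valence 4) → 0 H
  atom 5: C, bond orders sum to 4 (valence 4) → 0 H
  atom 6: O, bond orders sum to 1 (valence 2) → 1 H
  atom 7: C, bond orders sum to 4 (valence 4) → 0 H
  atom 8: C, bond orders sum to 2 (valence 4) → 2 H
  atom 9: C, bond orders sum to 1 (valence 4) → 3 H
  atom 10: N, bond orders sum to 2 (valence 3) → 1 H
  atom 11: C, bond orders sum to 4 (valence 4) → 0 H
  atom 12: C, bond orders sum to 4 (valence 4) → 0 H
  atom 13: O, bond orders sum to 2 (valence 2) → 0 H
  atom 14: O, bond orders sum to 1 (valence 2) → 1 H
Totals → C:8, H:9, N:1, O:5.

C8H9NO5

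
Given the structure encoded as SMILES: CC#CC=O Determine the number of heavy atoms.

5

Every atom symbol written in the SMILES (organic subset) is one heavy atom; implicit H are not written.
Heavy atoms by element → C:4, O:1.
Total: 5.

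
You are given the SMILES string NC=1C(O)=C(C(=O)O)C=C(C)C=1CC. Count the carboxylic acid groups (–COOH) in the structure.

The carboxylic acid motif appears at heavy-atom position 6 in the SMILES.
Other groups present: 1 hydroxyl, 1 primary amine.
Carboxylic acid count: 1.

1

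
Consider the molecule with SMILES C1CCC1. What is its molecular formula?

Walk through each heavy atom and fill implicit hydrogens from standard valence (C 4, N 3, O 2, S 2, halogen 1):
  atom 1: C, bond orders sum to 2 (valence 4) → 2 H
  atom 2: C, bond orders sum to 2 (valence 4) → 2 H
  atom 3: C, bond orders sum to 2 (valence 4) → 2 H
  atom 4: C, bond orders sum to 2 (valence 4) → 2 H
Totals → C:4, H:8.

C4H8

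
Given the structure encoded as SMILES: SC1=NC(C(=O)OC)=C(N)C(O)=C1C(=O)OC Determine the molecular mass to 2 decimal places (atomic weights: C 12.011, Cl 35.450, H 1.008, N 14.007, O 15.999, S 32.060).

First, the molecular formula is C9H10N2O5S (counting implicit H from valence).
  C: 9 × 12.011 = 108.099
  H: 10 × 1.008 = 10.080
  N: 2 × 14.007 = 28.014
  O: 5 × 15.999 = 79.995
  S: 1 × 32.060 = 32.060
Sum: 9×12.011 + 10×1.008 + 2×14.007 + 5×15.999 + 1×32.060 = 258.248 → 258.25 g/mol.

258.25 g/mol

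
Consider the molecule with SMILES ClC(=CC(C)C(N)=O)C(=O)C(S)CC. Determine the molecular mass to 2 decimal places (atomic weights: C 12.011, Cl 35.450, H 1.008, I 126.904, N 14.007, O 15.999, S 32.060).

235.73 g/mol

First, the molecular formula is C9H14ClNO2S (counting implicit H from valence).
  C: 9 × 12.011 = 108.099
  Cl: 1 × 35.450 = 35.450
  H: 14 × 1.008 = 14.112
  N: 1 × 14.007 = 14.007
  O: 2 × 15.999 = 31.998
  S: 1 × 32.060 = 32.060
Sum: 9×12.011 + 1×35.450 + 14×1.008 + 1×14.007 + 2×15.999 + 1×32.060 = 235.726 → 235.73 g/mol.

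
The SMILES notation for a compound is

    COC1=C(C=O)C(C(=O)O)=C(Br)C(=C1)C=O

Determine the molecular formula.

C10H7BrO5

Walk through each heavy atom and fill implicit hydrogens from standard valence (C 4, N 3, O 2, S 2, halogen 1):
  atom 1: C, bond orders sum to 1 (valence 4) → 3 H
  atom 2: O, bond orders sum to 2 (valence 2) → 0 H
  atom 3: C, bond orders sum to 4 (valence 4) → 0 H
  atom 4: C, bond orders sum to 4 (valence 4) → 0 H
  atom 5: C, bond orders sum to 3 (valence 4) → 1 H
  atom 6: O, bond orders sum to 2 (valence 2) → 0 H
  atom 7: C, bond orders sum to 4 (valence 4) → 0 H
  atom 8: C, bond orders sum to 4 (valence 4) → 0 H
  atom 9: O, bond orders sum to 2 (valence 2) → 0 H
  atom 10: O, bond orders sum to 1 (valence 2) → 1 H
  atom 11: C, bond orders sum to 4 (valence 4) → 0 H
  atom 12: Br (halogen, monovalent) → 0 H
  atom 13: C, bond orders sum to 4 (valence 4) → 0 H
  atom 14: C, bond orders sum to 3 (valence 4) → 1 H
  atom 15: C, bond orders sum to 3 (valence 4) → 1 H
  atom 16: O, bond orders sum to 2 (valence 2) → 0 H
Totals → C:10, H:7, Br:1, O:5.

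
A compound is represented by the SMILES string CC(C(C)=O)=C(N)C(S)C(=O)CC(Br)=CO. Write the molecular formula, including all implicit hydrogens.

C10H14BrNO3S

Walk through each heavy atom and fill implicit hydrogens from standard valence (C 4, N 3, O 2, S 2, halogen 1):
  atom 1: C, bond orders sum to 1 (valence 4) → 3 H
  atom 2: C, bond orders sum to 4 (valence 4) → 0 H
  atom 3: C, bond orders sum to 4 (valence 4) → 0 H
  atom 4: C, bond orders sum to 1 (valence 4) → 3 H
  atom 5: O, bond orders sum to 2 (valence 2) → 0 H
  atom 6: C, bond orders sum to 4 (valence 4) → 0 H
  atom 7: N, bond orders sum to 1 (valence 3) → 2 H
  atom 8: C, bond orders sum to 3 (valence 4) → 1 H
  atom 9: S, bond orders sum to 1 (valence 2) → 1 H
  atom 10: C, bond orders sum to 4 (valence 4) → 0 H
  atom 11: O, bond orders sum to 2 (valence 2) → 0 H
  atom 12: C, bond orders sum to 2 (valence 4) → 2 H
  atom 13: C, bond orders sum to 4 (valence 4) → 0 H
  atom 14: Br (halogen, monovalent) → 0 H
  atom 15: C, bond orders sum to 3 (valence 4) → 1 H
  atom 16: O, bond orders sum to 1 (valence 2) → 1 H
Totals → C:10, H:14, Br:1, N:1, O:3, S:1.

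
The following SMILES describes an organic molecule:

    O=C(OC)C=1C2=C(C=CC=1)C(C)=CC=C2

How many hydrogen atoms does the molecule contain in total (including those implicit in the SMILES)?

12

Walk through each heavy atom and fill implicit hydrogens from standard valence (C 4, N 3, O 2, S 2, halogen 1):
  atom 1: O, bond orders sum to 2 (valence 2) → 0 H
  atom 2: C, bond orders sum to 4 (valence 4) → 0 H
  atom 3: O, bond orders sum to 2 (valence 2) → 0 H
  atom 4: C, bond orders sum to 1 (valence 4) → 3 H
  atom 5: C, bond orders sum to 4 (valence 4) → 0 H
  atom 6: C, bond orders sum to 4 (valence 4) → 0 H
  atom 7: C, bond orders sum to 4 (valence 4) → 0 H
  atom 8: C, bond orders sum to 3 (valence 4) → 1 H
  atom 9: C, bond orders sum to 3 (valence 4) → 1 H
  atom 10: C, bond orders sum to 3 (valence 4) → 1 H
  atom 11: C, bond orders sum to 4 (valence 4) → 0 H
  atom 12: C, bond orders sum to 1 (valence 4) → 3 H
  atom 13: C, bond orders sum to 3 (valence 4) → 1 H
  atom 14: C, bond orders sum to 3 (valence 4) → 1 H
  atom 15: C, bond orders sum to 3 (valence 4) → 1 H
Total hydrogens: 12.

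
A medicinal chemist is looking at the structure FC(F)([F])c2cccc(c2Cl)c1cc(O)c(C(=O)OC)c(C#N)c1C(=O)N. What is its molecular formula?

Walk through each heavy atom and fill implicit hydrogens from standard valence (C 4, N 3, O 2, S 2, halogen 1); for lowercase aromatic atoms, an aromatic c carries 1 H when it has two neighbours and 0 H with three, and aromatic n carries 0 H:
  atom 1: F (halogen, monovalent) → 0 H
  atom 2: C, bond orders sum to 4 (valence 4) → 0 H
  atom 3: F (halogen, monovalent) → 0 H
  atom 4: F with explicit H count 0
  atom 5: aromatic c, 3 neighbours → 0 H
  atom 6: aromatic c, 2 neighbours → 1 H
  atom 7: aromatic c, 2 neighbours → 1 H
  atom 8: aromatic c, 2 neighbours → 1 H
  atom 9: aromatic c, 3 neighbours → 0 H
  atom 10: aromatic c, 3 neighbours → 0 H
  atom 11: Cl (halogen, monovalent) → 0 H
  atom 12: aromatic c, 3 neighbours → 0 H
  atom 13: aromatic c, 2 neighbours → 1 H
  atom 14: aromatic c, 3 neighbours → 0 H
  atom 15: O, bond orders sum to 1 (valence 2) → 1 H
  atom 16: aromatic c, 3 neighbours → 0 H
  atom 17: C, bond orders sum to 4 (valence 4) → 0 H
  atom 18: O, bond orders sum to 2 (valence 2) → 0 H
  atom 19: O, bond orders sum to 2 (valence 2) → 0 H
  atom 20: C, bond orders sum to 1 (valence 4) → 3 H
  atom 21: aromatic c, 3 neighbours → 0 H
  atom 22: C, bond orders sum to 4 (valence 4) → 0 H
  atom 23: N, bond orders sum to 3 (valence 3) → 0 H
  atom 24: aromatic c, 3 neighbours → 0 H
  atom 25: C, bond orders sum to 4 (valence 4) → 0 H
  atom 26: O, bond orders sum to 2 (valence 2) → 0 H
  atom 27: N, bond orders sum to 1 (valence 3) → 2 H
Totals → C:17, H:10, Cl:1, F:3, N:2, O:4.

C17H10ClF3N2O4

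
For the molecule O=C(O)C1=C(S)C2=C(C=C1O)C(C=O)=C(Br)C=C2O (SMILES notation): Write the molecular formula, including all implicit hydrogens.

C12H7BrO5S

Walk through each heavy atom and fill implicit hydrogens from standard valence (C 4, N 3, O 2, S 2, halogen 1):
  atom 1: O, bond orders sum to 2 (valence 2) → 0 H
  atom 2: C, bond orders sum to 4 (valence 4) → 0 H
  atom 3: O, bond orders sum to 1 (valence 2) → 1 H
  atom 4: C, bond orders sum to 4 (valence 4) → 0 H
  atom 5: C, bond orders sum to 4 (valence 4) → 0 H
  atom 6: S, bond orders sum to 1 (valence 2) → 1 H
  atom 7: C, bond orders sum to 4 (valence 4) → 0 H
  atom 8: C, bond orders sum to 4 (valence 4) → 0 H
  atom 9: C, bond orders sum to 3 (valence 4) → 1 H
  atom 10: C, bond orders sum to 4 (valence 4) → 0 H
  atom 11: O, bond orders sum to 1 (valence 2) → 1 H
  atom 12: C, bond orders sum to 4 (valence 4) → 0 H
  atom 13: C, bond orders sum to 3 (valence 4) → 1 H
  atom 14: O, bond orders sum to 2 (valence 2) → 0 H
  atom 15: C, bond orders sum to 4 (valence 4) → 0 H
  atom 16: Br (halogen, monovalent) → 0 H
  atom 17: C, bond orders sum to 3 (valence 4) → 1 H
  atom 18: C, bond orders sum to 4 (valence 4) → 0 H
  atom 19: O, bond orders sum to 1 (valence 2) → 1 H
Totals → C:12, H:7, Br:1, O:5, S:1.
In Hill order: C12H7BrO5S.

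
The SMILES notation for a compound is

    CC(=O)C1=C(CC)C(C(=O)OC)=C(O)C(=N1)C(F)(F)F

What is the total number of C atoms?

Count every carbon token in the SMILES (each C, including those in ring-closure positions and inside branches).
Carbon count: 12.

12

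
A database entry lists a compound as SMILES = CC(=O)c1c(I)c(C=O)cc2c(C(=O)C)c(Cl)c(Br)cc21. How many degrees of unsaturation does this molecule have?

Molecular formula: C15H9BrClIO3.
DoU = (2C + 2 + N − H − X) / 2, where X is the halogen count and O/S are ignored.
    = (2·15 + 2 + 0 − 9 − 3) / 2 = 20 / 2 = 10.

10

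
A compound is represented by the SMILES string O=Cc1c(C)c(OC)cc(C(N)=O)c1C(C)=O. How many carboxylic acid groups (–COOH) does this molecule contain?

0

Scan the SMILES for the carboxylic acid motif — none present.
Groups that are present: 1 aldehyde, 1 amide, 1 ether, 1 ketone.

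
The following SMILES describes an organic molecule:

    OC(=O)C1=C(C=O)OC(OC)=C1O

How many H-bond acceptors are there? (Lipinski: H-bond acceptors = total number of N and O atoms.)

N atoms: 0; O atoms: 6.
Lipinski HBA = 0 + 6 = 6.

6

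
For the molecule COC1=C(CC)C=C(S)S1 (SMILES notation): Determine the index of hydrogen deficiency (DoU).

3

Molecular formula: C7H10OS2.
DoU = (2C + 2 + N − H − X) / 2, where X is the halogen count and O/S are ignored.
    = (2·7 + 2 + 0 − 10 − 0) / 2 = 6 / 2 = 3.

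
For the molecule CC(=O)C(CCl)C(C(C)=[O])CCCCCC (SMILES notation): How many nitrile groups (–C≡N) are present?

0

Scan the SMILES for the nitrile motif — none present.
Groups that are present: 2 ketone.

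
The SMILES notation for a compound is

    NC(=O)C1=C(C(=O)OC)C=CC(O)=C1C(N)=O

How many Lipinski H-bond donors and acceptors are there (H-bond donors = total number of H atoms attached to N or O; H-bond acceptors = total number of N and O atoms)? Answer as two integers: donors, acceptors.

Donors: find every N or O and count the H atoms it carries.
  atom 1 (N): bond orders sum to 1 → 2 H
  atom 3 (O): bond orders sum to 2 → 0 H
  atom 7 (O): bond orders sum to 2 → 0 H
  atom 8 (O): bond orders sum to 2 → 0 H
  atom 13 (O): bond orders sum to 1 → 1 H
  atom 16 (N): bond orders sum to 1 → 2 H
  atom 17 (O): bond orders sum to 2 → 0 H
Lipinski HBD = 5.
Acceptors: N atoms = 2, O atoms = 5 → HBA = 7.

5, 7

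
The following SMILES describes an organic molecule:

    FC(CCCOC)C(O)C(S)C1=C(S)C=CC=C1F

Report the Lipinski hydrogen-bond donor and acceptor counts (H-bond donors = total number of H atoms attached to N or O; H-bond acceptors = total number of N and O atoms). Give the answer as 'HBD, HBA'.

Donors: find every N or O and count the H atoms it carries.
  atom 6 (O): bond orders sum to 2 → 0 H
  atom 9 (O): bond orders sum to 1 → 1 H
Lipinski HBD = 1.
Acceptors: N atoms = 0, O atoms = 2 → HBA = 2.

1, 2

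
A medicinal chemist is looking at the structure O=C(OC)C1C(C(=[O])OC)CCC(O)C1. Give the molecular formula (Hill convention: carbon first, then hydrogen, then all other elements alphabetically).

C10H16O5

Walk through each heavy atom and fill implicit hydrogens from standard valence (C 4, N 3, O 2, S 2, halogen 1):
  atom 1: O, bond orders sum to 2 (valence 2) → 0 H
  atom 2: C, bond orders sum to 4 (valence 4) → 0 H
  atom 3: O, bond orders sum to 2 (valence 2) → 0 H
  atom 4: C, bond orders sum to 1 (valence 4) → 3 H
  atom 5: C, bond orders sum to 3 (valence 4) → 1 H
  atom 6: C, bond orders sum to 3 (valence 4) → 1 H
  atom 7: C, bond orders sum to 4 (valence 4) → 0 H
  atom 8: O with explicit H count 0
  atom 9: O, bond orders sum to 2 (valence 2) → 0 H
  atom 10: C, bond orders sum to 1 (valence 4) → 3 H
  atom 11: C, bond orders sum to 2 (valence 4) → 2 H
  atom 12: C, bond orders sum to 2 (valence 4) → 2 H
  atom 13: C, bond orders sum to 3 (valence 4) → 1 H
  atom 14: O, bond orders sum to 1 (valence 2) → 1 H
  atom 15: C, bond orders sum to 2 (valence 4) → 2 H
Totals → C:10, H:16, O:5.
In Hill order: C10H16O5.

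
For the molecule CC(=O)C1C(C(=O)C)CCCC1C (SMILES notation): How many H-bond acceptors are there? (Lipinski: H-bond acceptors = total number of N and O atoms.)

N atoms: 0; O atoms: 2.
Lipinski HBA = 0 + 2 = 2.

2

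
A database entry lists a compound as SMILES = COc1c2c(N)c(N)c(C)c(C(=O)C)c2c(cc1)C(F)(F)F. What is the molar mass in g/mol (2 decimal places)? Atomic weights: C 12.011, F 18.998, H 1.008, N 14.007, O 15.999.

312.29 g/mol

First, the molecular formula is C15H15F3N2O2 (counting implicit H from valence).
  C: 15 × 12.011 = 180.165
  F: 3 × 18.998 = 56.994
  H: 15 × 1.008 = 15.120
  N: 2 × 14.007 = 28.014
  O: 2 × 15.999 = 31.998
Sum: 15×12.011 + 3×18.998 + 15×1.008 + 2×14.007 + 2×15.999 = 312.291 → 312.29 g/mol.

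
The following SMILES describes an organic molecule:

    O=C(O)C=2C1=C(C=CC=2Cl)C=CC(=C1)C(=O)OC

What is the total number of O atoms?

4

Scan the SMILES for O atoms (remember two-letter symbols like Cl and Br are single atoms).
Oxygen count: 4.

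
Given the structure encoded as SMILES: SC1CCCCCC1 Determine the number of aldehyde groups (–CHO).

Scan the SMILES for the aldehyde motif — none present.
Groups that are present: 1 thiol.

0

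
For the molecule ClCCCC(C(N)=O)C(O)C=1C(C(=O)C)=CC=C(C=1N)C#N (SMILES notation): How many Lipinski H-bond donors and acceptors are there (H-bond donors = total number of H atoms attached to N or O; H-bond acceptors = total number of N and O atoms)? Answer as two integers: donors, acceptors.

5, 6

Donors: find every N or O and count the H atoms it carries.
  atom 7 (N): bond orders sum to 1 → 2 H
  atom 8 (O): bond orders sum to 2 → 0 H
  atom 10 (O): bond orders sum to 1 → 1 H
  atom 14 (O): bond orders sum to 2 → 0 H
  atom 20 (N): bond orders sum to 1 → 2 H
  atom 22 (N): bond orders sum to 3 → 0 H
Lipinski HBD = 5.
Acceptors: N atoms = 3, O atoms = 3 → HBA = 6.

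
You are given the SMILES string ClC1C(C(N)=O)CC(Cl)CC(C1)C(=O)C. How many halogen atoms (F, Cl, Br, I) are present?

Halogen atoms appear at heavy-atom positions 1, 9 (2×Cl).
Other groups present: 1 amide, 1 ketone.
Halogen count: 2.

2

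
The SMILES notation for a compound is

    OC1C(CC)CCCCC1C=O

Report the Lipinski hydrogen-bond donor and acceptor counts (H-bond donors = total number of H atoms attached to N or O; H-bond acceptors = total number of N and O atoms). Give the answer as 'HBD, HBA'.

1, 2

Donors: find every N or O and count the H atoms it carries.
  atom 1 (O): bond orders sum to 1 → 1 H
  atom 12 (O): bond orders sum to 2 → 0 H
Lipinski HBD = 1.
Acceptors: N atoms = 0, O atoms = 2 → HBA = 2.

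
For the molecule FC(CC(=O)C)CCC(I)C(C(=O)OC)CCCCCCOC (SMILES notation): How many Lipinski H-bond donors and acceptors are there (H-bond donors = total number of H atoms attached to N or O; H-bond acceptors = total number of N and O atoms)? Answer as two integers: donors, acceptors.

0, 4

Donors: find every N or O and count the H atoms it carries.
  atom 5 (O): bond orders sum to 2 → 0 H
  atom 13 (O): bond orders sum to 2 → 0 H
  atom 14 (O): bond orders sum to 2 → 0 H
  atom 22 (O): bond orders sum to 2 → 0 H
Lipinski HBD = 0.
Acceptors: N atoms = 0, O atoms = 4 → HBA = 4.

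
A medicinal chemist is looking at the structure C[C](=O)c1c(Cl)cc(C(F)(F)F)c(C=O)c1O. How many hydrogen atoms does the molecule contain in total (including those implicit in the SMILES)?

Walk through each heavy atom and fill implicit hydrogens from standard valence (C 4, N 3, O 2, S 2, halogen 1); for lowercase aromatic atoms, an aromatic c carries 1 H when it has two neighbours and 0 H with three, and aromatic n carries 0 H:
  atom 1: C, bond orders sum to 1 (valence 4) → 3 H
  atom 2: C with explicit H count 0
  atom 3: O, bond orders sum to 2 (valence 2) → 0 H
  atom 4: aromatic c, 3 neighbours → 0 H
  atom 5: aromatic c, 3 neighbours → 0 H
  atom 6: Cl (halogen, monovalent) → 0 H
  atom 7: aromatic c, 2 neighbours → 1 H
  atom 8: aromatic c, 3 neighbours → 0 H
  atom 9: C, bond orders sum to 4 (valence 4) → 0 H
  atom 10: F (halogen, monovalent) → 0 H
  atom 11: F (halogen, monovalent) → 0 H
  atom 12: F (halogen, monovalent) → 0 H
  atom 13: aromatic c, 3 neighbours → 0 H
  atom 14: C, bond orders sum to 3 (valence 4) → 1 H
  atom 15: O, bond orders sum to 2 (valence 2) → 0 H
  atom 16: aromatic c, 3 neighbours → 0 H
  atom 17: O, bond orders sum to 1 (valence 2) → 1 H
Total hydrogens: 6.

6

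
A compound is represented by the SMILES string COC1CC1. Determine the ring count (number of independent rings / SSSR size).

In SMILES, each pair of matching ring-closure digits denotes one ring-closing bond; the number of such bonds equals the number of independent rings.
Ring-closure bonds here: 1.

1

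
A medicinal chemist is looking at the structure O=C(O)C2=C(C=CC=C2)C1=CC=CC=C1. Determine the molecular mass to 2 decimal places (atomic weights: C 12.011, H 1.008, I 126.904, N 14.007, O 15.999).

First, the molecular formula is C13H10O2 (counting implicit H from valence).
  C: 13 × 12.011 = 156.143
  H: 10 × 1.008 = 10.080
  O: 2 × 15.999 = 31.998
Sum: 13×12.011 + 10×1.008 + 2×15.999 = 198.221 → 198.22 g/mol.

198.22 g/mol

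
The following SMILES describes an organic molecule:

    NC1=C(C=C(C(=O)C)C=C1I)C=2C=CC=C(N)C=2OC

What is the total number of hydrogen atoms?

Walk through each heavy atom and fill implicit hydrogens from standard valence (C 4, N 3, O 2, S 2, halogen 1):
  atom 1: N, bond orders sum to 1 (valence 3) → 2 H
  atom 2: C, bond orders sum to 4 (valence 4) → 0 H
  atom 3: C, bond orders sum to 4 (valence 4) → 0 H
  atom 4: C, bond orders sum to 3 (valence 4) → 1 H
  atom 5: C, bond orders sum to 4 (valence 4) → 0 H
  atom 6: C, bond orders sum to 4 (valence 4) → 0 H
  atom 7: O, bond orders sum to 2 (valence 2) → 0 H
  atom 8: C, bond orders sum to 1 (valence 4) → 3 H
  atom 9: C, bond orders sum to 3 (valence 4) → 1 H
  atom 10: C, bond orders sum to 4 (valence 4) → 0 H
  atom 11: I (halogen, monovalent) → 0 H
  atom 12: C, bond orders sum to 4 (valence 4) → 0 H
  atom 13: C, bond orders sum to 3 (valence 4) → 1 H
  atom 14: C, bond orders sum to 3 (valence 4) → 1 H
  atom 15: C, bond orders sum to 3 (valence 4) → 1 H
  atom 16: C, bond orders sum to 4 (valence 4) → 0 H
  atom 17: N, bond orders sum to 1 (valence 3) → 2 H
  atom 18: C, bond orders sum to 4 (valence 4) → 0 H
  atom 19: O, bond orders sum to 2 (valence 2) → 0 H
  atom 20: C, bond orders sum to 1 (valence 4) → 3 H
Total hydrogens: 15.

15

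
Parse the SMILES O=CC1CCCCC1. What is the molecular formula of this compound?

C7H12O

Walk through each heavy atom and fill implicit hydrogens from standard valence (C 4, N 3, O 2, S 2, halogen 1):
  atom 1: O, bond orders sum to 2 (valence 2) → 0 H
  atom 2: C, bond orders sum to 3 (valence 4) → 1 H
  atom 3: C, bond orders sum to 3 (valence 4) → 1 H
  atom 4: C, bond orders sum to 2 (valence 4) → 2 H
  atom 5: C, bond orders sum to 2 (valence 4) → 2 H
  atom 6: C, bond orders sum to 2 (valence 4) → 2 H
  atom 7: C, bond orders sum to 2 (valence 4) → 2 H
  atom 8: C, bond orders sum to 2 (valence 4) → 2 H
Totals → C:7, H:12, O:1.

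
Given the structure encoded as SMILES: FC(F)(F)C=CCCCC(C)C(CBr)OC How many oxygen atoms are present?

Scan the SMILES for O atoms (remember two-letter symbols like Cl and Br are single atoms).
Oxygen count: 1.

1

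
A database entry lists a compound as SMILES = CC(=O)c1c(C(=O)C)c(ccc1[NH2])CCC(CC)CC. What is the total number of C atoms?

Count every carbon token in the SMILES (each C, including those in ring-closure positions and inside branches).
Carbon count: 17.

17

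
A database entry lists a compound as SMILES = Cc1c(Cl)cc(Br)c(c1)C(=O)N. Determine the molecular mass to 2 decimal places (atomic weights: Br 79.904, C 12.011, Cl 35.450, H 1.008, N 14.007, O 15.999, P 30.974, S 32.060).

First, the molecular formula is C8H7BrClNO (counting implicit H from valence).
  Br: 1 × 79.904 = 79.904
  C: 8 × 12.011 = 96.088
  Cl: 1 × 35.450 = 35.450
  H: 7 × 1.008 = 7.056
  N: 1 × 14.007 = 14.007
  O: 1 × 15.999 = 15.999
Sum: 1×79.904 + 8×12.011 + 1×35.450 + 7×1.008 + 1×14.007 + 1×15.999 = 248.504 → 248.50 g/mol.

248.50 g/mol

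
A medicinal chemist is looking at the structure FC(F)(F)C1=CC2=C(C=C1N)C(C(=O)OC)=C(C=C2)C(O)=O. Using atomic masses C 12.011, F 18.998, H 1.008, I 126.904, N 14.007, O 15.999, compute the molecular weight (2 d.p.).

First, the molecular formula is C14H10F3NO4 (counting implicit H from valence).
  C: 14 × 12.011 = 168.154
  F: 3 × 18.998 = 56.994
  H: 10 × 1.008 = 10.080
  N: 1 × 14.007 = 14.007
  O: 4 × 15.999 = 63.996
Sum: 14×12.011 + 3×18.998 + 10×1.008 + 1×14.007 + 4×15.999 = 313.231 → 313.23 g/mol.

313.23 g/mol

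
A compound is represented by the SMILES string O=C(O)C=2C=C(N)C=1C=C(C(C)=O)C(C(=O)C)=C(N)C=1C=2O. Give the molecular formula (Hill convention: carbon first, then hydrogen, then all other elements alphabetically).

Walk through each heavy atom and fill implicit hydrogens from standard valence (C 4, N 3, O 2, S 2, halogen 1):
  atom 1: O, bond orders sum to 2 (valence 2) → 0 H
  atom 2: C, bond orders sum to 4 (valence 4) → 0 H
  atom 3: O, bond orders sum to 1 (valence 2) → 1 H
  atom 4: C, bond orders sum to 4 (valence 4) → 0 H
  atom 5: C, bond orders sum to 3 (valence 4) → 1 H
  atom 6: C, bond orders sum to 4 (valence 4) → 0 H
  atom 7: N, bond orders sum to 1 (valence 3) → 2 H
  atom 8: C, bond orders sum to 4 (valence 4) → 0 H
  atom 9: C, bond orders sum to 3 (valence 4) → 1 H
  atom 10: C, bond orders sum to 4 (valence 4) → 0 H
  atom 11: C, bond orders sum to 4 (valence 4) → 0 H
  atom 12: C, bond orders sum to 1 (valence 4) → 3 H
  atom 13: O, bond orders sum to 2 (valence 2) → 0 H
  atom 14: C, bond orders sum to 4 (valence 4) → 0 H
  atom 15: C, bond orders sum to 4 (valence 4) → 0 H
  atom 16: O, bond orders sum to 2 (valence 2) → 0 H
  atom 17: C, bond orders sum to 1 (valence 4) → 3 H
  atom 18: C, bond orders sum to 4 (valence 4) → 0 H
  atom 19: N, bond orders sum to 1 (valence 3) → 2 H
  atom 20: C, bond orders sum to 4 (valence 4) → 0 H
  atom 21: C, bond orders sum to 4 (valence 4) → 0 H
  atom 22: O, bond orders sum to 1 (valence 2) → 1 H
Totals → C:15, H:14, N:2, O:5.
In Hill order: C15H14N2O5.

C15H14N2O5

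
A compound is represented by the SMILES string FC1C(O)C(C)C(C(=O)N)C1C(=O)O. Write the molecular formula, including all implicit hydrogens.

C8H12FNO4

Walk through each heavy atom and fill implicit hydrogens from standard valence (C 4, N 3, O 2, S 2, halogen 1):
  atom 1: F (halogen, monovalent) → 0 H
  atom 2: C, bond orders sum to 3 (valence 4) → 1 H
  atom 3: C, bond orders sum to 3 (valence 4) → 1 H
  atom 4: O, bond orders sum to 1 (valence 2) → 1 H
  atom 5: C, bond orders sum to 3 (valence 4) → 1 H
  atom 6: C, bond orders sum to 1 (valence 4) → 3 H
  atom 7: C, bond orders sum to 3 (valence 4) → 1 H
  atom 8: C, bond orders sum to 4 (valence 4) → 0 H
  atom 9: O, bond orders sum to 2 (valence 2) → 0 H
  atom 10: N, bond orders sum to 1 (valence 3) → 2 H
  atom 11: C, bond orders sum to 3 (valence 4) → 1 H
  atom 12: C, bond orders sum to 4 (valence 4) → 0 H
  atom 13: O, bond orders sum to 2 (valence 2) → 0 H
  atom 14: O, bond orders sum to 1 (valence 2) → 1 H
Totals → C:8, H:12, F:1, N:1, O:4.
In Hill order: C8H12FNO4.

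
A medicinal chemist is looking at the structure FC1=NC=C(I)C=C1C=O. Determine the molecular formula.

Walk through each heavy atom and fill implicit hydrogens from standard valence (C 4, N 3, O 2, S 2, halogen 1):
  atom 1: F (halogen, monovalent) → 0 H
  atom 2: C, bond orders sum to 4 (valence 4) → 0 H
  atom 3: N, bond orders sum to 3 (valence 3) → 0 H
  atom 4: C, bond orders sum to 3 (valence 4) → 1 H
  atom 5: C, bond orders sum to 4 (valence 4) → 0 H
  atom 6: I (halogen, monovalent) → 0 H
  atom 7: C, bond orders sum to 3 (valence 4) → 1 H
  atom 8: C, bond orders sum to 4 (valence 4) → 0 H
  atom 9: C, bond orders sum to 3 (valence 4) → 1 H
  atom 10: O, bond orders sum to 2 (valence 2) → 0 H
Totals → C:6, H:3, F:1, I:1, N:1, O:1.

C6H3FINO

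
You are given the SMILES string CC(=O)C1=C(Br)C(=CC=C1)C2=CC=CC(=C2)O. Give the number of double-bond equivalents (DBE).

9

Degree of unsaturation = (number of rings) + (number of π bonds).
Ring closures in the SMILES: 2.
π bonds: 7 double bonds (each 1 DoU) → 7 DoU from unsaturation.
Total DoU = 2 + 7 = 9.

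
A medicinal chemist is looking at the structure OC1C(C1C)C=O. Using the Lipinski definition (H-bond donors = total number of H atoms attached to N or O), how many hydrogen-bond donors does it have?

1

Donors: find every N or O and count the H atoms it carries.
  atom 1 (O): bond orders sum to 1 → 1 H
  atom 7 (O): bond orders sum to 2 → 0 H
Lipinski HBD = 1.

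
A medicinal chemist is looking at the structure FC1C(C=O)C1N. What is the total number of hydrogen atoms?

Walk through each heavy atom and fill implicit hydrogens from standard valence (C 4, N 3, O 2, S 2, halogen 1):
  atom 1: F (halogen, monovalent) → 0 H
  atom 2: C, bond orders sum to 3 (valence 4) → 1 H
  atom 3: C, bond orders sum to 3 (valence 4) → 1 H
  atom 4: C, bond orders sum to 3 (valence 4) → 1 H
  atom 5: O, bond orders sum to 2 (valence 2) → 0 H
  atom 6: C, bond orders sum to 3 (valence 4) → 1 H
  atom 7: N, bond orders sum to 1 (valence 3) → 2 H
Total hydrogens: 6.

6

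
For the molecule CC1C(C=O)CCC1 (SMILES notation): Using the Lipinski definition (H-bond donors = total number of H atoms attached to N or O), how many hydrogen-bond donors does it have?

0

Donors: find every N or O and count the H atoms it carries.
  atom 5 (O): bond orders sum to 2 → 0 H
Lipinski HBD = 0.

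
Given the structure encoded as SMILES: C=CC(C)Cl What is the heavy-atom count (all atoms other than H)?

Every atom symbol written in the SMILES (organic subset) is one heavy atom; implicit H are not written.
Heavy atoms by element → C:4, Cl:1.
Total: 5.

5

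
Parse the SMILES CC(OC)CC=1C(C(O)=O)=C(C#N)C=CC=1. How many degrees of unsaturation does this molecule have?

Degree of unsaturation = (number of rings) + (number of π bonds).
Ring closures in the SMILES: 1.
π bonds: 4 double bonds (each 1 DoU), 1 triple bond (each 2 DoU) → 6 DoU from unsaturation.
Total DoU = 1 + 6 = 7.

7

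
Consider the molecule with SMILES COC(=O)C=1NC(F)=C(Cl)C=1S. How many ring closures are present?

In SMILES, each pair of matching ring-closure digits denotes one ring-closing bond; the number of such bonds equals the number of independent rings.
Ring-closure bonds here: 1.

1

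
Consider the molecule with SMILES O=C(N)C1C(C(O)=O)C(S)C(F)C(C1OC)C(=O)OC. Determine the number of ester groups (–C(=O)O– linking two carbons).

The ester motif appears at heavy-atom position 17 in the SMILES.
Other groups present: 1 amide, 1 carboxylic acid, 1 ether, 1 thiol.
Ester count: 1.

1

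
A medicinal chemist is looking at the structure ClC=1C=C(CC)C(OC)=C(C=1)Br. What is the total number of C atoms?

Count every carbon token in the SMILES (each C, including those in ring-closure positions and inside branches).
Carbon count: 9.

9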